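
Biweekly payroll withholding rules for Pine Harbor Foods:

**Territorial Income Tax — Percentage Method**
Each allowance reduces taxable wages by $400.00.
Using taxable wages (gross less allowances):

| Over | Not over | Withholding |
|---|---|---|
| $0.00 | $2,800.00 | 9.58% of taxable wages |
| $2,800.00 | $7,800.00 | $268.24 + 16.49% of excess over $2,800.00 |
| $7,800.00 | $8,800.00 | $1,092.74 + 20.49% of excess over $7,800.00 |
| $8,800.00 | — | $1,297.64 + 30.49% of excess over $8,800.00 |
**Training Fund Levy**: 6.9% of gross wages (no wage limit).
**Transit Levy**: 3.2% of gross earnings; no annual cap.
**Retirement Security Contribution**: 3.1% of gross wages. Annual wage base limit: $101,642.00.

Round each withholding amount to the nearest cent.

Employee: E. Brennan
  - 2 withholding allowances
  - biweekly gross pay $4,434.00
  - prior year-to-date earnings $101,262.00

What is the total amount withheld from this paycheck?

$865.39

Territorial Income Tax: taxable = $4,434.00 − 2×$400.00 = $3,634.00
  $268.24 + 16.49% × ($3,634.00 − $2,800.00) = $268.24 + 16.49% × $834.00 = $405.77
Training Fund Levy: 6.9% × $4,434.00 = $305.95
Transit Levy: 3.2% × $4,434.00 = $141.89
Retirement Security Contribution: cap $101,642.00 − YTD $101,262.00 = $380.00 subject; 3.1% × $380.00 = $11.78
Total: $405.77 + $305.95 + $141.89 + $11.78 = $865.39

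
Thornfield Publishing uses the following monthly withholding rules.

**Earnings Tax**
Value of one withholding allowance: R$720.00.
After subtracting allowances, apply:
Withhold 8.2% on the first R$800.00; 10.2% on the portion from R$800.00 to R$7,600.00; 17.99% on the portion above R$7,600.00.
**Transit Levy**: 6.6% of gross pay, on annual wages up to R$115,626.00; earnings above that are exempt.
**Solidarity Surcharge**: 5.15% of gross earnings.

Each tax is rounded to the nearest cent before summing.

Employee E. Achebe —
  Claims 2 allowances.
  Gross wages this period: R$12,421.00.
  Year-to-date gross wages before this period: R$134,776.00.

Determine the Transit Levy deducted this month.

Transit Levy: YTD R$134,776.00 ≥ cap R$115,626.00 → R$0.00

R$0.00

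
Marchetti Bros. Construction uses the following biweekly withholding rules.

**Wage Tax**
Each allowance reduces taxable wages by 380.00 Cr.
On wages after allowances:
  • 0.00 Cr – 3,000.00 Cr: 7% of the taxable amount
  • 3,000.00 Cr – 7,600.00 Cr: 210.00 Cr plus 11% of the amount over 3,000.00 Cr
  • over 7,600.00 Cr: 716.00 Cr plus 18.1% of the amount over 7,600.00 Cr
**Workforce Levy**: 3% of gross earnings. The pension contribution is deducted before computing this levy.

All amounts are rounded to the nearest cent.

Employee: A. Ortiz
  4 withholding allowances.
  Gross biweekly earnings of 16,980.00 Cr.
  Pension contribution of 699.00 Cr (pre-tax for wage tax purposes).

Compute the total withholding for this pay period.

Wage Tax: taxable = 16,980.00 Cr − 699.00 Cr − 4×380.00 Cr = 14,761.00 Cr
  716.00 Cr + 18.1% × (14,761.00 Cr − 7,600.00 Cr) = 716.00 Cr + 18.1% × 7,161.00 Cr = 2,012.14 Cr
Workforce Levy: 3% × 16,281.00 Cr = 488.43 Cr
Total: 2,012.14 Cr + 488.43 Cr = 2,500.57 Cr

2,500.57 Cr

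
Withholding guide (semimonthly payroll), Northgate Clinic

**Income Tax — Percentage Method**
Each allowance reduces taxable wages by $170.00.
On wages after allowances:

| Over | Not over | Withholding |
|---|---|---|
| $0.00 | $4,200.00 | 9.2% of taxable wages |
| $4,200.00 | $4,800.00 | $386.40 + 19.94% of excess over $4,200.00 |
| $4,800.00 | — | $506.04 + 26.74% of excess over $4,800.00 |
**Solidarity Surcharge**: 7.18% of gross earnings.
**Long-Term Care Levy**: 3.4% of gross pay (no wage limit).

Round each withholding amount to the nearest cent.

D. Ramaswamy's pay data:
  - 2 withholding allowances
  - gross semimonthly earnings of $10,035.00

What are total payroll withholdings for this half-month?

$2,876.66

Income Tax: taxable = $10,035.00 − 2×$170.00 = $9,695.00
  $506.04 + 26.74% × ($9,695.00 − $4,800.00) = $506.04 + 26.74% × $4,895.00 = $1,814.96
Solidarity Surcharge: 7.18% × $10,035.00 = $720.51
Long-Term Care Levy: 3.4% × $10,035.00 = $341.19
Total: $1,814.96 + $720.51 + $341.19 = $2,876.66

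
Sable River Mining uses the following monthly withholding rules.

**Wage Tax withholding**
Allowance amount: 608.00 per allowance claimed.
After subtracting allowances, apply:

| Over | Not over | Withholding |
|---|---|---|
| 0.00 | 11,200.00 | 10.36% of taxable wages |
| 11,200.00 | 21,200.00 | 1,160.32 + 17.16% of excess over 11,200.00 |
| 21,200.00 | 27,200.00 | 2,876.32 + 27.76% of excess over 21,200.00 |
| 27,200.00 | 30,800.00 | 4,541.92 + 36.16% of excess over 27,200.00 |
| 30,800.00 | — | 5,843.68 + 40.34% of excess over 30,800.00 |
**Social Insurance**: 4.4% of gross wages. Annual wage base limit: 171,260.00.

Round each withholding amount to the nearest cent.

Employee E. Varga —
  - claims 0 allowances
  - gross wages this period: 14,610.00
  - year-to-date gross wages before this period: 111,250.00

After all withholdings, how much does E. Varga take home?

Wage Tax: taxable = 14,610.00
  1,160.32 + 17.16% × (14,610.00 − 11,200.00) = 1,160.32 + 17.16% × 3,410.00 = 1,745.48
Social Insurance: 4.4% × 14,610.00 = 642.84
Total withheld: 1,745.48 + 642.84 = 2,388.32
Net pay: 14,610.00 − 2,388.32 = 12,221.68

12,221.68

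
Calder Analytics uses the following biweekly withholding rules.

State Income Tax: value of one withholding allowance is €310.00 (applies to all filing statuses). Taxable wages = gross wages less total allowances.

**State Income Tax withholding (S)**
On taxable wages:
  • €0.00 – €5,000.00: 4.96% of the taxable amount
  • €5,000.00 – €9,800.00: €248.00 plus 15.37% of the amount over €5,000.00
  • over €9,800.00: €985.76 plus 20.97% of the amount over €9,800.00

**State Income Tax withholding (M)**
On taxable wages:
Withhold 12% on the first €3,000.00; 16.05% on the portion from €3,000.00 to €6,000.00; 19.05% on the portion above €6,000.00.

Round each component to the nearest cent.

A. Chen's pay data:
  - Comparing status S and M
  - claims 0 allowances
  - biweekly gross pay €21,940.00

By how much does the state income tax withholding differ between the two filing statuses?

State Income Tax (S): taxable = €21,940.00
  €985.76 + 20.97% × (€21,940.00 − €9,800.00) = €985.76 + 20.97% × €12,140.00 = €3,531.52
State Income Tax (M): taxable = €21,940.00
  €841.50 + 19.05% × (€21,940.00 − €6,000.00) = €841.50 + 19.05% × €15,940.00 = €3,878.07
Difference: |€3,531.52 − €3,878.07| = €346.55 (higher under M)

€346.55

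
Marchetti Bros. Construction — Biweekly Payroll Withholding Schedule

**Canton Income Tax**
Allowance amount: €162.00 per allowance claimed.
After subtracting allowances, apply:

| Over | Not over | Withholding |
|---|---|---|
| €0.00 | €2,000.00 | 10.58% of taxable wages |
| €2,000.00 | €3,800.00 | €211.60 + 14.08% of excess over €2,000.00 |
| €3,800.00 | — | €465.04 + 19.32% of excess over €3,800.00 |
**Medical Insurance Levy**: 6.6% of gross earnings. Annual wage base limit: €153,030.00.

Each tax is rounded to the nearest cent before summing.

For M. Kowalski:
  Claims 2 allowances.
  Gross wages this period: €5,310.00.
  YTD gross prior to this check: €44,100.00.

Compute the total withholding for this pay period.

€1,044.64

Canton Income Tax: taxable = €5,310.00 − 2×€162.00 = €4,986.00
  €465.04 + 19.32% × (€4,986.00 − €3,800.00) = €465.04 + 19.32% × €1,186.00 = €694.18
Medical Insurance Levy: 6.6% × €5,310.00 = €350.46
Total: €694.18 + €350.46 = €1,044.64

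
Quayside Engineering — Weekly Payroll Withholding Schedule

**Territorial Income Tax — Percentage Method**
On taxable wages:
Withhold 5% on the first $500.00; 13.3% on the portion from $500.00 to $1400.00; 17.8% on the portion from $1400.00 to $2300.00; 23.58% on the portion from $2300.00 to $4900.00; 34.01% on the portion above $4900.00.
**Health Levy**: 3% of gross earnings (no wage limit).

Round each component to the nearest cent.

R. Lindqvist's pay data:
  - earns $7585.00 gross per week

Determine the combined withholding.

Territorial Income Tax: taxable = $7585.00
  $917.98 + 34.01% × ($7585.00 − $4900.00) = $917.98 + 34.01% × $2685.00 = $1831.15
Health Levy: 3% × $7585.00 = $227.55
Total: $1831.15 + $227.55 = $2058.70

$2058.70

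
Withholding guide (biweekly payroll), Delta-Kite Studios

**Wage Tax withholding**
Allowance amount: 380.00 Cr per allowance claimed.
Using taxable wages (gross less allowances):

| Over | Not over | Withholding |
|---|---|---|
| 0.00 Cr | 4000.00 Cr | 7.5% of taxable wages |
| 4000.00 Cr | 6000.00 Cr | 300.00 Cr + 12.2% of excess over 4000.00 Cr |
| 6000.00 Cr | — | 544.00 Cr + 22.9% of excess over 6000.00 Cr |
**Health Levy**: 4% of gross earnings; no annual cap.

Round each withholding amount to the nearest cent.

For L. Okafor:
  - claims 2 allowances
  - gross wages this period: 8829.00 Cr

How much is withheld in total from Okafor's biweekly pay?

Wage Tax: taxable = 8829.00 Cr − 2×380.00 Cr = 8069.00 Cr
  544.00 Cr + 22.9% × (8069.00 Cr − 6000.00 Cr) = 544.00 Cr + 22.9% × 2069.00 Cr = 1017.80 Cr
Health Levy: 4% × 8829.00 Cr = 353.16 Cr
Total: 1017.80 Cr + 353.16 Cr = 1370.96 Cr

1370.96 Cr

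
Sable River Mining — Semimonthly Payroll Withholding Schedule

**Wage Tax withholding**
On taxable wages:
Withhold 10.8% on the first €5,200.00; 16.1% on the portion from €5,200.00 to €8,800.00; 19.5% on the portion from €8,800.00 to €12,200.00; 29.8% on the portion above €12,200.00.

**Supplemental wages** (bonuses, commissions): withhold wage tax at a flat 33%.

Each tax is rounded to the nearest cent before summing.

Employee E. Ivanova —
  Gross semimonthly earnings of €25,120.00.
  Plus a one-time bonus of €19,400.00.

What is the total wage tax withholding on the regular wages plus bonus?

Wage Tax: taxable = €25,120.00
  €1,804.20 + 29.8% × (€25,120.00 − €12,200.00) = €1,804.20 + 29.8% × €12,920.00 = €5,654.36
Supplemental (33% flat on bonus): 33% × €19,400.00 = €6,402.00
Total wage tax: €5,654.36 + €6,402.00 = €12,056.36

€12,056.36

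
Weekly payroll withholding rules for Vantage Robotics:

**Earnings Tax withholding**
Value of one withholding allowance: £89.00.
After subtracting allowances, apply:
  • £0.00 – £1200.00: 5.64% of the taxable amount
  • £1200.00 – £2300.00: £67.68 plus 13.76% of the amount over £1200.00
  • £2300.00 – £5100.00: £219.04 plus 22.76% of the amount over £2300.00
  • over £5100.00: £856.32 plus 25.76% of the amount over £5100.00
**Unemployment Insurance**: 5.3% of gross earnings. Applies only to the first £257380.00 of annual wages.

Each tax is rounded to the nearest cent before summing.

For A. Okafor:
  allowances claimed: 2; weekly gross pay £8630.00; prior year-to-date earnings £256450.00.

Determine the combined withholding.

Earnings Tax: taxable = £8630.00 − 2×£89.00 = £8452.00
  £856.32 + 25.76% × (£8452.00 − £5100.00) = £856.32 + 25.76% × £3352.00 = £1719.80
Unemployment Insurance: cap £257380.00 − YTD £256450.00 = £930.00 subject; 5.3% × £930.00 = £49.29
Total: £1719.80 + £49.29 = £1769.09

£1769.09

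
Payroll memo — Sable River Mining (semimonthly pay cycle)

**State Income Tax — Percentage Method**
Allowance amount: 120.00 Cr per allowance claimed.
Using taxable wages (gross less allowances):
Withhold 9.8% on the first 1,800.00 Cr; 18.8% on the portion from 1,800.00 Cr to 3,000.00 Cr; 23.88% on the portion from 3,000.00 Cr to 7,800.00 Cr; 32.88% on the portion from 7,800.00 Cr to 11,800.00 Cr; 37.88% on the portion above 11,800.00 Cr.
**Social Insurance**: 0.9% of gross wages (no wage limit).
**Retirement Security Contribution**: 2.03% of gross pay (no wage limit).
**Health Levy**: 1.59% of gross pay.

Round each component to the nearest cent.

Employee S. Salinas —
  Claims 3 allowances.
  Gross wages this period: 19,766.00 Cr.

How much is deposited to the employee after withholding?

State Income Tax: taxable = 19,766.00 Cr − 3×120.00 Cr = 19,406.00 Cr
  2,863.44 Cr + 37.88% × (19,406.00 Cr − 11,800.00 Cr) = 2,863.44 Cr + 37.88% × 7,606.00 Cr = 5,744.59 Cr
Social Insurance: 0.9% × 19,766.00 Cr = 177.89 Cr
Retirement Security Contribution: 2.03% × 19,766.00 Cr = 401.25 Cr
Health Levy: 1.59% × 19,766.00 Cr = 314.28 Cr
Total withheld: 5,744.59 Cr + 177.89 Cr + 401.25 Cr + 314.28 Cr = 6,638.01 Cr
Net pay: 19,766.00 Cr − 6,638.01 Cr = 13,127.99 Cr

13,127.99 Cr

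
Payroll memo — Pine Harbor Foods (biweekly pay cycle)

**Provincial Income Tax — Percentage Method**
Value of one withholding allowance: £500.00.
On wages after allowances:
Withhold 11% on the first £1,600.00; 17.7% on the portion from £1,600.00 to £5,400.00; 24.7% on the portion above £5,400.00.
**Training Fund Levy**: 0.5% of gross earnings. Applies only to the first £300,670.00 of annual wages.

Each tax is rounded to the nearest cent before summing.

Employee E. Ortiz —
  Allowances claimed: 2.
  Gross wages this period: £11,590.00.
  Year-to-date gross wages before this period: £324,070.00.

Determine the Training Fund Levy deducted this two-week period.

Training Fund Levy: YTD £324,070.00 ≥ cap £300,670.00 → £0.00

£0.00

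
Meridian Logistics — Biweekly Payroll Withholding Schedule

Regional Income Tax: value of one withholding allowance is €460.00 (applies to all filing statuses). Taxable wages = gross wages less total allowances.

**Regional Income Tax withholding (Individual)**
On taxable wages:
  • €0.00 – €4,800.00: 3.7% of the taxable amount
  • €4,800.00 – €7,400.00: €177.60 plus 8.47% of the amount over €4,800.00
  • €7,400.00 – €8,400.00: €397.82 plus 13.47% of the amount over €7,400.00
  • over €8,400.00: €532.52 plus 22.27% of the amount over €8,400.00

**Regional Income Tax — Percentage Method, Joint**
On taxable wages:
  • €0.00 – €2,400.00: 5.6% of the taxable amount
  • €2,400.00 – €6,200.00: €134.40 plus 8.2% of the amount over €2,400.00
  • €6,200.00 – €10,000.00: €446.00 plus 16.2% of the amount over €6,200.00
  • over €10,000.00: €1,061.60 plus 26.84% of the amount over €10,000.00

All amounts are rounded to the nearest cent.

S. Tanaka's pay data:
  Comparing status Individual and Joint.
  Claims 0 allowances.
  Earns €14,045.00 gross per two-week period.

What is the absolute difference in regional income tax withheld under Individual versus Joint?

Regional Income Tax (Individual): taxable = €14,045.00
  €532.52 + 22.27% × (€14,045.00 − €8,400.00) = €532.52 + 22.27% × €5,645.00 = €1,789.66
Regional Income Tax (Joint): taxable = €14,045.00
  €1,061.60 + 26.84% × (€14,045.00 − €10,000.00) = €1,061.60 + 26.84% × €4,045.00 = €2,147.28
Difference: |€1,789.66 − €2,147.28| = €357.62 (higher under Joint)

€357.62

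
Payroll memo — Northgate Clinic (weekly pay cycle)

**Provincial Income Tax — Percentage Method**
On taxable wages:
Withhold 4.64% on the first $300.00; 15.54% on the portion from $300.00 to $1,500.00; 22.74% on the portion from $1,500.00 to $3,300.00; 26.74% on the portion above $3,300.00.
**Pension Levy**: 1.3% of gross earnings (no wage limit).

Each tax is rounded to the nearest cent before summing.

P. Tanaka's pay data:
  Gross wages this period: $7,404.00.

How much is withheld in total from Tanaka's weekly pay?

$1,803.38

Provincial Income Tax: taxable = $7,404.00
  $609.72 + 26.74% × ($7,404.00 − $3,300.00) = $609.72 + 26.74% × $4,104.00 = $1,707.13
Pension Levy: 1.3% × $7,404.00 = $96.25
Total: $1,707.13 + $96.25 = $1,803.38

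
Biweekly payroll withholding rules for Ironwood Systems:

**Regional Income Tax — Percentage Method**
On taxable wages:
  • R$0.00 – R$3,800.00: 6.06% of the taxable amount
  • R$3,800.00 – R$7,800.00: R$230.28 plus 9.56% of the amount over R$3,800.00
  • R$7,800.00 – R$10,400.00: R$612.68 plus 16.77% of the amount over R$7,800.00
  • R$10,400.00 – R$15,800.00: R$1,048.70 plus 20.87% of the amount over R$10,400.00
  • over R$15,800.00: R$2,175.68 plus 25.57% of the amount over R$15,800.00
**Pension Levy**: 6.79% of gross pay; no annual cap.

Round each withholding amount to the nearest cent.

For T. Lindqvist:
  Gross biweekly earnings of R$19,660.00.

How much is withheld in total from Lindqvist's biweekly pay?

R$4,497.59

Regional Income Tax: taxable = R$19,660.00
  R$2,175.68 + 25.57% × (R$19,660.00 − R$15,800.00) = R$2,175.68 + 25.57% × R$3,860.00 = R$3,162.68
Pension Levy: 6.79% × R$19,660.00 = R$1,334.91
Total: R$3,162.68 + R$1,334.91 = R$4,497.59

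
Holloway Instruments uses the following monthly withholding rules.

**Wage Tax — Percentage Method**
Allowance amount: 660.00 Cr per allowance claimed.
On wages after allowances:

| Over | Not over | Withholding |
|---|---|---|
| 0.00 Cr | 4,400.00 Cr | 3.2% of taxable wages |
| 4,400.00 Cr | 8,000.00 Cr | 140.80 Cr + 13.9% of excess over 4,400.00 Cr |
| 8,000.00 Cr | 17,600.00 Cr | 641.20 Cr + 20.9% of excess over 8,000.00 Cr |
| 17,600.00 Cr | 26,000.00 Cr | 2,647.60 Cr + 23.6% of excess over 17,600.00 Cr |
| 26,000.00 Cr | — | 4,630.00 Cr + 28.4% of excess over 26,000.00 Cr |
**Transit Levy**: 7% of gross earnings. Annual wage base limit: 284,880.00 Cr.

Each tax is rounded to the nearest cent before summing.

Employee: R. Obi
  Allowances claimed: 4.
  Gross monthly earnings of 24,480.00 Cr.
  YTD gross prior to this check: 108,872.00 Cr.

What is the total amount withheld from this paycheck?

5,361.84 Cr

Wage Tax: taxable = 24,480.00 Cr − 4×660.00 Cr = 21,840.00 Cr
  2,647.60 Cr + 23.6% × (21,840.00 Cr − 17,600.00 Cr) = 2,647.60 Cr + 23.6% × 4,240.00 Cr = 3,648.24 Cr
Transit Levy: 7% × 24,480.00 Cr = 1,713.60 Cr
Total: 3,648.24 Cr + 1,713.60 Cr = 5,361.84 Cr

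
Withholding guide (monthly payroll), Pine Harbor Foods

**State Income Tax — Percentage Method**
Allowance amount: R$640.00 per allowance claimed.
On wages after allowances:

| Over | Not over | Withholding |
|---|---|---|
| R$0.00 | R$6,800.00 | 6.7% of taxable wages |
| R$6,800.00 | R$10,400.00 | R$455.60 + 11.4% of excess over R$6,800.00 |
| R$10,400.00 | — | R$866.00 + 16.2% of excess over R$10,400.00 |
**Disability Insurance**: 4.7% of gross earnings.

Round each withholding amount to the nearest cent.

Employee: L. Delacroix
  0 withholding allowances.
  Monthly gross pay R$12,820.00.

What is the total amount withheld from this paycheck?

R$1,860.58

State Income Tax: taxable = R$12,820.00
  R$866.00 + 16.2% × (R$12,820.00 − R$10,400.00) = R$866.00 + 16.2% × R$2,420.00 = R$1,258.04
Disability Insurance: 4.7% × R$12,820.00 = R$602.54
Total: R$1,258.04 + R$602.54 = R$1,860.58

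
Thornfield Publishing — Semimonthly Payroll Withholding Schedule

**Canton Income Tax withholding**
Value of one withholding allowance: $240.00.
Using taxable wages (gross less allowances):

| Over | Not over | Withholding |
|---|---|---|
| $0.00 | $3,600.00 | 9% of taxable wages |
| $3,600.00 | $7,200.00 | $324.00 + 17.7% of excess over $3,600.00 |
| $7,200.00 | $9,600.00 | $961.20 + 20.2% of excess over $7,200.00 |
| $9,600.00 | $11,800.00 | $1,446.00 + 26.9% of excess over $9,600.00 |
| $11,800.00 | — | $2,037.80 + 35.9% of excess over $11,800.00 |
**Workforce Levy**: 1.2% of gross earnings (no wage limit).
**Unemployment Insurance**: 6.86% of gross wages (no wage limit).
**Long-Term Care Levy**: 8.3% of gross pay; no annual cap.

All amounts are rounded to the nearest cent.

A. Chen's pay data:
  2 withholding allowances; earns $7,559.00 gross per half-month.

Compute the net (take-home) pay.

Canton Income Tax: taxable = $7,559.00 − 2×$240.00 = $7,079.00
  $324.00 + 17.7% × ($7,079.00 − $3,600.00) = $324.00 + 17.7% × $3,479.00 = $939.78
Workforce Levy: 1.2% × $7,559.00 = $90.71
Unemployment Insurance: 6.86% × $7,559.00 = $518.55
Long-Term Care Levy: 8.3% × $7,559.00 = $627.40
Total withheld: $939.78 + $90.71 + $518.55 + $627.40 = $2,176.44
Net pay: $7,559.00 − $2,176.44 = $5,382.56

$5,382.56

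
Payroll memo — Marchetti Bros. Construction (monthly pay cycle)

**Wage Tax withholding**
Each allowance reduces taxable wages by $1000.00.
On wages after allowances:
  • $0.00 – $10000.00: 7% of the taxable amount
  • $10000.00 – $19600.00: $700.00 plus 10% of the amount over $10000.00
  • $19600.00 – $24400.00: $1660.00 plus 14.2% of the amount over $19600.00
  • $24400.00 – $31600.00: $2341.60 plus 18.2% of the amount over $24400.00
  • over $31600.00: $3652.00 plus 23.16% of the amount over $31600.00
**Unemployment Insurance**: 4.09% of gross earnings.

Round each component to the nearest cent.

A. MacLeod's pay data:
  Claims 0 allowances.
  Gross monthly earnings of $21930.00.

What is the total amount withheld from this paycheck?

$2887.80

Wage Tax: taxable = $21930.00
  $1660.00 + 14.2% × ($21930.00 − $19600.00) = $1660.00 + 14.2% × $2330.00 = $1990.86
Unemployment Insurance: 4.09% × $21930.00 = $896.94
Total: $1990.86 + $896.94 = $2887.80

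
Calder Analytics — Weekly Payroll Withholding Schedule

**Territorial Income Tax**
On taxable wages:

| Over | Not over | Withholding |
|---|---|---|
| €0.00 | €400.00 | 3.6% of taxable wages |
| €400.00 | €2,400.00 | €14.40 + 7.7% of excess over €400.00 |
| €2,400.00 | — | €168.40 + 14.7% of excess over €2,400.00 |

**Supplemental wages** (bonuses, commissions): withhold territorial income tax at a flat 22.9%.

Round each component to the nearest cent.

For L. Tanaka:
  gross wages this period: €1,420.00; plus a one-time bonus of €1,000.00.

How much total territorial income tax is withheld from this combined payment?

€321.94

Territorial Income Tax: taxable = €1,420.00
  €14.40 + 7.7% × (€1,420.00 − €400.00) = €14.40 + 7.7% × €1,020.00 = €92.94
Supplemental (22.9% flat on bonus): 22.9% × €1,000.00 = €229.00
Total territorial income tax: €92.94 + €229.00 = €321.94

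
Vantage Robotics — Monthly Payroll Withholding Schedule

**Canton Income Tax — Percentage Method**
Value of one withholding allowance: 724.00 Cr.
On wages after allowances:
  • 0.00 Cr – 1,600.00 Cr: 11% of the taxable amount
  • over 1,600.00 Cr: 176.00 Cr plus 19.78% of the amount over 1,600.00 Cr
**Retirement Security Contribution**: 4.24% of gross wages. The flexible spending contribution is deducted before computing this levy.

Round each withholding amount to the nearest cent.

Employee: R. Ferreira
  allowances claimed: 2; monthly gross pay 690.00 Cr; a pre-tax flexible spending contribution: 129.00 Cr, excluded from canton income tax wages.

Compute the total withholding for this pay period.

Canton Income Tax: taxable = 690.00 Cr − 129.00 Cr − 2×724.00 Cr = -887.00 Cr
  Taxable ≤ 0 → 0.00 Cr
Retirement Security Contribution: 4.24% × 561.00 Cr = 23.79 Cr
Total: 0.00 Cr + 23.79 Cr = 23.79 Cr

23.79 Cr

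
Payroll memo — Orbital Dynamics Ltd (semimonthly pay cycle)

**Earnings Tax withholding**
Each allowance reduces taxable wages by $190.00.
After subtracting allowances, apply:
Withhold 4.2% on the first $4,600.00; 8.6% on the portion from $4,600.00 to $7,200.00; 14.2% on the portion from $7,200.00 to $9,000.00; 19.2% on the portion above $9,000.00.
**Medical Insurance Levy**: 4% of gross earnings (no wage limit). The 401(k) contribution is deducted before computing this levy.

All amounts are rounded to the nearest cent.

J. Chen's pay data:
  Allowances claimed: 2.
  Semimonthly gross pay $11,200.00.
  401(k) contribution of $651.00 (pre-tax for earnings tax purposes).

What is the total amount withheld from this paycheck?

Earnings Tax: taxable = $11,200.00 − $651.00 − 2×$190.00 = $10,169.00
  $672.40 + 19.2% × ($10,169.00 − $9,000.00) = $672.40 + 19.2% × $1,169.00 = $896.85
Medical Insurance Levy: 4% × $10,549.00 = $421.96
Total: $896.85 + $421.96 = $1,318.81

$1,318.81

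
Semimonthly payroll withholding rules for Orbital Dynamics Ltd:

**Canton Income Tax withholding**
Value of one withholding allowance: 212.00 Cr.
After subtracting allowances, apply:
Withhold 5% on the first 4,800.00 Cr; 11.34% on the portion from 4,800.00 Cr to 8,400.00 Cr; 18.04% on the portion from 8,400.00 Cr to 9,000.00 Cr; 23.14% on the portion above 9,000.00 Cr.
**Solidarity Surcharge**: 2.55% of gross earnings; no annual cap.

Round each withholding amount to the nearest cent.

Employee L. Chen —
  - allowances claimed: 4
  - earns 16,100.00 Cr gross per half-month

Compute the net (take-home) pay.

Canton Income Tax: taxable = 16,100.00 Cr − 4×212.00 Cr = 15,252.00 Cr
  756.48 Cr + 23.14% × (15,252.00 Cr − 9,000.00 Cr) = 756.48 Cr + 23.14% × 6,252.00 Cr = 2,203.19 Cr
Solidarity Surcharge: 2.55% × 16,100.00 Cr = 410.55 Cr
Total withheld: 2,203.19 Cr + 410.55 Cr = 2,613.74 Cr
Net pay: 16,100.00 Cr − 2,613.74 Cr = 13,486.26 Cr

13,486.26 Cr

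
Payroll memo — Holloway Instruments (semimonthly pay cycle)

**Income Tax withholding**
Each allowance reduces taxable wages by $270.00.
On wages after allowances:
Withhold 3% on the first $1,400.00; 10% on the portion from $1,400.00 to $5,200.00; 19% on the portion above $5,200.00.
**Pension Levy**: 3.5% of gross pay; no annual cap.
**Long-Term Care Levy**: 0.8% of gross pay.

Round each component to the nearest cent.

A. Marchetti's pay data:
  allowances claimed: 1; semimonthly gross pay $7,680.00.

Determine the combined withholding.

Income Tax: taxable = $7,680.00 − 1×$270.00 = $7,410.00
  $422.00 + 19% × ($7,410.00 − $5,200.00) = $422.00 + 19% × $2,210.00 = $841.90
Pension Levy: 3.5% × $7,680.00 = $268.80
Long-Term Care Levy: 0.8% × $7,680.00 = $61.44
Total: $841.90 + $268.80 + $61.44 = $1,172.14

$1,172.14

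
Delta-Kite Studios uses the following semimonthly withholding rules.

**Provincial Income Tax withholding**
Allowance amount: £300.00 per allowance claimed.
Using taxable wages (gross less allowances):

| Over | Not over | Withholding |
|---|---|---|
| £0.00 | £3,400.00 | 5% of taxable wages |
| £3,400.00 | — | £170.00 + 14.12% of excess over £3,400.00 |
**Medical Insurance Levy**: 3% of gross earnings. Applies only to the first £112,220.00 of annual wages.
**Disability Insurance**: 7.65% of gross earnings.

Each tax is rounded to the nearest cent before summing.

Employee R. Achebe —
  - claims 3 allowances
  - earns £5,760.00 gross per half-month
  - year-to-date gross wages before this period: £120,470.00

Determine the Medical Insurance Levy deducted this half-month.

£0.00

Medical Insurance Levy: YTD £120,470.00 ≥ cap £112,220.00 → £0.00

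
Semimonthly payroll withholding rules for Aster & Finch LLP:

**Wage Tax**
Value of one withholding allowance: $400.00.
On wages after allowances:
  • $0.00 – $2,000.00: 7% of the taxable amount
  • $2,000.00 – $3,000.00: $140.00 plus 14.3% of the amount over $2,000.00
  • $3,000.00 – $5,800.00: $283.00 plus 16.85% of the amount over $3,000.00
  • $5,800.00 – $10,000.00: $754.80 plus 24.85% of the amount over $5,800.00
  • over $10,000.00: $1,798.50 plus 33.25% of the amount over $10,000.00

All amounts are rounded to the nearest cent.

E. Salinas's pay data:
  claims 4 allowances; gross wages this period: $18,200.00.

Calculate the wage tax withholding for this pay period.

$3,993.00

Wage Tax: taxable = $18,200.00 − 4×$400.00 = $16,600.00
  $1,798.50 + 33.25% × ($16,600.00 − $10,000.00) = $1,798.50 + 33.25% × $6,600.00 = $3,993.00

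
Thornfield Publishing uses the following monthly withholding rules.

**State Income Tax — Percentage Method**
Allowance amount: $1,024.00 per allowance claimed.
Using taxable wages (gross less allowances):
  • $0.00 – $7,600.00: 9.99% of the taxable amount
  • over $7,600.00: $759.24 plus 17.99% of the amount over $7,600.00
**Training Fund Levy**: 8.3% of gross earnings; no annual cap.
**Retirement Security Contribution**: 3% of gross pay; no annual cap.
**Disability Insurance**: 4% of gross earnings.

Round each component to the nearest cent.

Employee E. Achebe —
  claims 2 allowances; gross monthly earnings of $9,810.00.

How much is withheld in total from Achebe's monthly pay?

State Income Tax: taxable = $9,810.00 − 2×$1,024.00 = $7,762.00
  $759.24 + 17.99% × ($7,762.00 − $7,600.00) = $759.24 + 17.99% × $162.00 = $788.38
Training Fund Levy: 8.3% × $9,810.00 = $814.23
Retirement Security Contribution: 3% × $9,810.00 = $294.30
Disability Insurance: 4% × $9,810.00 = $392.40
Total: $788.38 + $814.23 + $294.30 + $392.40 = $2,289.31

$2,289.31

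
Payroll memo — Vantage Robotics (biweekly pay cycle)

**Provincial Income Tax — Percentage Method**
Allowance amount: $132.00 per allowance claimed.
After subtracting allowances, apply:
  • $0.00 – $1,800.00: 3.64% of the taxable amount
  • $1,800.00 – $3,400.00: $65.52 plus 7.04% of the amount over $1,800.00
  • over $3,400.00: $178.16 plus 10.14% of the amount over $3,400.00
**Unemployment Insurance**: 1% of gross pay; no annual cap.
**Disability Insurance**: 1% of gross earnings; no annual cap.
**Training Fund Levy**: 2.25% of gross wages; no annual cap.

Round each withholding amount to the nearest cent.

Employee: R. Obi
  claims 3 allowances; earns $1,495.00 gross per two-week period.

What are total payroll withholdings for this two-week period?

Provincial Income Tax: taxable = $1,495.00 − 3×$132.00 = $1,099.00
  3.64% × $1,099.00 = $40.00
Unemployment Insurance: 1% × $1,495.00 = $14.95
Disability Insurance: 1% × $1,495.00 = $14.95
Training Fund Levy: 2.25% × $1,495.00 = $33.64
Total: $40.00 + $14.95 + $14.95 + $33.64 = $103.54

$103.54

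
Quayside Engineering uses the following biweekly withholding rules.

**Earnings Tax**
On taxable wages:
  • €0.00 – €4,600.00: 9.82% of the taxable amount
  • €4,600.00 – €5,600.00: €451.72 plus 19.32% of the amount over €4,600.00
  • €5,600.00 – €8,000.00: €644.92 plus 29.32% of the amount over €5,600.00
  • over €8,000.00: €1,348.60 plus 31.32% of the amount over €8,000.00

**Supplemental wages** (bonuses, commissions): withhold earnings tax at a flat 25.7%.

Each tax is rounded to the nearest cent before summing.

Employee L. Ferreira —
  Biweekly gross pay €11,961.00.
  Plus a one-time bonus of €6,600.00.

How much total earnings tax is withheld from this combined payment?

€4,285.39

Earnings Tax: taxable = €11,961.00
  €1,348.60 + 31.32% × (€11,961.00 − €8,000.00) = €1,348.60 + 31.32% × €3,961.00 = €2,589.19
Supplemental (25.7% flat on bonus): 25.7% × €6,600.00 = €1,696.20
Total earnings tax: €2,589.19 + €1,696.20 = €4,285.39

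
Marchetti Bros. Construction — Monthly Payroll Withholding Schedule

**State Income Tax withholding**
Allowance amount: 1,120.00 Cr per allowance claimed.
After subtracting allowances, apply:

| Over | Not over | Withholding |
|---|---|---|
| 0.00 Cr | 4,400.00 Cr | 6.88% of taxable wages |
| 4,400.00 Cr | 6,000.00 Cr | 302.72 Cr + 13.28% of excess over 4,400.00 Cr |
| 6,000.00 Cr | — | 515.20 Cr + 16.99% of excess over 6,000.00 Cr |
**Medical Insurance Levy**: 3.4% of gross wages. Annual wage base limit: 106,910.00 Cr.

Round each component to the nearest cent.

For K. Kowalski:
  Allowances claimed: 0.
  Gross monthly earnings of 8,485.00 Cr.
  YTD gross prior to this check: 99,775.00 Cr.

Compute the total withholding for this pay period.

1,179.99 Cr

State Income Tax: taxable = 8,485.00 Cr
  515.20 Cr + 16.99% × (8,485.00 Cr − 6,000.00 Cr) = 515.20 Cr + 16.99% × 2,485.00 Cr = 937.40 Cr
Medical Insurance Levy: cap 106,910.00 Cr − YTD 99,775.00 Cr = 7,135.00 Cr subject; 3.4% × 7,135.00 Cr = 242.59 Cr
Total: 937.40 Cr + 242.59 Cr = 1,179.99 Cr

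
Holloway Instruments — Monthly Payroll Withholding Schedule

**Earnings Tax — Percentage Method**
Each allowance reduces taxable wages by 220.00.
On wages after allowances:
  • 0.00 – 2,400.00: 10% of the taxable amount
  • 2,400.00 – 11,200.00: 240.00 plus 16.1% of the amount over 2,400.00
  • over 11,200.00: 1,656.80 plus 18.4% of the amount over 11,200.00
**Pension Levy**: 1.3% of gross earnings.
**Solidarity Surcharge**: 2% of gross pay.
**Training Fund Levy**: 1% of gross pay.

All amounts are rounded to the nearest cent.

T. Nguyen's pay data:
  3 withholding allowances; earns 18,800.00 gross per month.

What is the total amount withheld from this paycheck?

3,742.16

Earnings Tax: taxable = 18,800.00 − 3×220.00 = 18,140.00
  1,656.80 + 18.4% × (18,140.00 − 11,200.00) = 1,656.80 + 18.4% × 6,940.00 = 2,933.76
Pension Levy: 1.3% × 18,800.00 = 244.40
Solidarity Surcharge: 2% × 18,800.00 = 376.00
Training Fund Levy: 1% × 18,800.00 = 188.00
Total: 2,933.76 + 244.40 + 376.00 + 188.00 = 3,742.16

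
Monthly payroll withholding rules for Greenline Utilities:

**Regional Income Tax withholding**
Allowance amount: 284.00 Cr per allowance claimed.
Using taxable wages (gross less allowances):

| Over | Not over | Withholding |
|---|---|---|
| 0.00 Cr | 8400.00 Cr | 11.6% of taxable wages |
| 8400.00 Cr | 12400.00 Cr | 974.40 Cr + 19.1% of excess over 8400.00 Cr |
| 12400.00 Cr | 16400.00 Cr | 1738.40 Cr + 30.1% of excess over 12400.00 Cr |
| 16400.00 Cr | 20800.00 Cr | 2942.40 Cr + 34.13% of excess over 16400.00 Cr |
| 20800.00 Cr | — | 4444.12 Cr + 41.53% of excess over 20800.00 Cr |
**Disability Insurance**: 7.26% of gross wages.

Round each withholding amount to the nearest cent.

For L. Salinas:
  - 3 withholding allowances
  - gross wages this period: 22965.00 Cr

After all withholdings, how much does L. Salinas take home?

Regional Income Tax: taxable = 22965.00 Cr − 3×284.00 Cr = 22113.00 Cr
  4444.12 Cr + 41.53% × (22113.00 Cr − 20800.00 Cr) = 4444.12 Cr + 41.53% × 1313.00 Cr = 4989.41 Cr
Disability Insurance: 7.26% × 22965.00 Cr = 1667.26 Cr
Total withheld: 4989.41 Cr + 1667.26 Cr = 6656.67 Cr
Net pay: 22965.00 Cr − 6656.67 Cr = 16308.33 Cr

16308.33 Cr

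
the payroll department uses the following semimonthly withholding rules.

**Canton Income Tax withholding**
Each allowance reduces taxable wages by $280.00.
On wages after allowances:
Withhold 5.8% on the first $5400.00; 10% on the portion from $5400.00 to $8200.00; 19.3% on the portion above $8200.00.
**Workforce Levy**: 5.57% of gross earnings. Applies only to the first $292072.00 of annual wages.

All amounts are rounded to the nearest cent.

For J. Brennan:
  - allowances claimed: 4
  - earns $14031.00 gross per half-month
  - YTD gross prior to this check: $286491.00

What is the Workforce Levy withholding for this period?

Workforce Levy: cap $292072.00 − YTD $286491.00 = $5581.00 subject; 5.57% × $5581.00 = $310.86

$310.86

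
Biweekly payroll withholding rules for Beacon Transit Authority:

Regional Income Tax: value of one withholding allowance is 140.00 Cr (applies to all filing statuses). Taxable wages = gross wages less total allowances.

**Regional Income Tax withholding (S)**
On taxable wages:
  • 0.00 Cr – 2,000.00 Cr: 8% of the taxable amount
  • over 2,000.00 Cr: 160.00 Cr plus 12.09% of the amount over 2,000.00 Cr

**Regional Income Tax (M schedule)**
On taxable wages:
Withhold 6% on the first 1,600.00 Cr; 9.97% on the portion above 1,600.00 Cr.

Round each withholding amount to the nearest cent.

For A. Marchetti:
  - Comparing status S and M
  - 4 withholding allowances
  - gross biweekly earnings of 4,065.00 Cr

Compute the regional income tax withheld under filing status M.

Regional Income Tax (M): taxable = 4,065.00 Cr − 4×140.00 Cr = 3,505.00 Cr
  96.00 Cr + 9.97% × (3,505.00 Cr − 1,600.00 Cr) = 96.00 Cr + 9.97% × 1,905.00 Cr = 285.93 Cr

285.93 Cr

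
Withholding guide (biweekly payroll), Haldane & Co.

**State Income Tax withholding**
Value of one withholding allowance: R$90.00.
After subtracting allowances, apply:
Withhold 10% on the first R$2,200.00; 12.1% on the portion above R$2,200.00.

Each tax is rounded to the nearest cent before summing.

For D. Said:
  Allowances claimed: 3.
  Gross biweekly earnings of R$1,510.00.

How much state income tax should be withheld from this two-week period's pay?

R$124.00

State Income Tax: taxable = R$1,510.00 − 3×R$90.00 = R$1,240.00
  10% × R$1,240.00 = R$124.00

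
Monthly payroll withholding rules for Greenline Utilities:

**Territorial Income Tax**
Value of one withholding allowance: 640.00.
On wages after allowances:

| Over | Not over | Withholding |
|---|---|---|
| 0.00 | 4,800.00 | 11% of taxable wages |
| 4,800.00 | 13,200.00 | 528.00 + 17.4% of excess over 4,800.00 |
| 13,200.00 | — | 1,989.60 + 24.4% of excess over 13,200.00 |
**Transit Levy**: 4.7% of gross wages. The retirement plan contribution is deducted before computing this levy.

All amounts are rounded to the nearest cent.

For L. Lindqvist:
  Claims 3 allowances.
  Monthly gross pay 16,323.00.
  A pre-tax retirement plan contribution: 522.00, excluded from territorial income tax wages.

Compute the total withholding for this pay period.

Territorial Income Tax: taxable = 16,323.00 − 522.00 − 3×640.00 = 13,881.00
  1,989.60 + 24.4% × (13,881.00 − 13,200.00) = 1,989.60 + 24.4% × 681.00 = 2,155.76
Transit Levy: 4.7% × 15,801.00 = 742.65
Total: 2,155.76 + 742.65 = 2,898.41

2,898.41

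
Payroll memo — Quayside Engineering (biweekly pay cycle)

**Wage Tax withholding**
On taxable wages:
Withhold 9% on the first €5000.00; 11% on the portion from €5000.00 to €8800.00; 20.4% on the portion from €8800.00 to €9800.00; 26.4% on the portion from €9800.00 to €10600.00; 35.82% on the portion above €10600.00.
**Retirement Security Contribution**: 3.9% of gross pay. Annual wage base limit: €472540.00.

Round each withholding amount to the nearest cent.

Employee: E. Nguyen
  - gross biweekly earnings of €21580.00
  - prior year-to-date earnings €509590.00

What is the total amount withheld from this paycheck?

Wage Tax: taxable = €21580.00
  €1283.20 + 35.82% × (€21580.00 − €10600.00) = €1283.20 + 35.82% × €10980.00 = €5216.24
Retirement Security Contribution: YTD €509590.00 ≥ cap €472540.00 → €0.00
Total: €5216.24 + €0.00 = €5216.24

€5216.24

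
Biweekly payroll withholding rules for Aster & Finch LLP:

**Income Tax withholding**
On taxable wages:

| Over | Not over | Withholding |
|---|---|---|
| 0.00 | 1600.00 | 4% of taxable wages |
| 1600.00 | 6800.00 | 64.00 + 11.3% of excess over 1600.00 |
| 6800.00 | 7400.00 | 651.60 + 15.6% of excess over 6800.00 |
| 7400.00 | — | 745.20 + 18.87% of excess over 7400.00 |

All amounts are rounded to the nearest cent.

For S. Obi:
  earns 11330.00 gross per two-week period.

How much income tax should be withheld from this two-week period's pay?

1486.79

Income Tax: taxable = 11330.00
  745.20 + 18.87% × (11330.00 − 7400.00) = 745.20 + 18.87% × 3930.00 = 1486.79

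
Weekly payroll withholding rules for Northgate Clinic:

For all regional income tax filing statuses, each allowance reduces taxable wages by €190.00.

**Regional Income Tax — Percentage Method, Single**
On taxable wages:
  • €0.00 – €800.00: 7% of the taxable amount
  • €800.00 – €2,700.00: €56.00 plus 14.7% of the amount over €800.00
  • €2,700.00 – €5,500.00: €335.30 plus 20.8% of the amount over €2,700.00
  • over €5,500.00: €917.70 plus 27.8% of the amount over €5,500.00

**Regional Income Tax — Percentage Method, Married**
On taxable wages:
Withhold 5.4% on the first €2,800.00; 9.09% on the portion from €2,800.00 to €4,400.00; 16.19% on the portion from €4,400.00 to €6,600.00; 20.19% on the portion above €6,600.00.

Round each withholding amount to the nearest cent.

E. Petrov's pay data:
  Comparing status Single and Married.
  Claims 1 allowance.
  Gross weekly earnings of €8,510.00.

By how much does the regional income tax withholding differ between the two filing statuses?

Regional Income Tax (Single): taxable = €8,510.00 − 1×€190.00 = €8,320.00
  €917.70 + 27.8% × (€8,320.00 − €5,500.00) = €917.70 + 27.8% × €2,820.00 = €1,701.66
Regional Income Tax (Married): taxable = €8,510.00 − 1×€190.00 = €8,320.00
  €652.82 + 20.19% × (€8,320.00 − €6,600.00) = €652.82 + 20.19% × €1,720.00 = €1,000.09
Difference: |€1,701.66 − €1,000.09| = €701.57 (higher under Single)

€701.57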